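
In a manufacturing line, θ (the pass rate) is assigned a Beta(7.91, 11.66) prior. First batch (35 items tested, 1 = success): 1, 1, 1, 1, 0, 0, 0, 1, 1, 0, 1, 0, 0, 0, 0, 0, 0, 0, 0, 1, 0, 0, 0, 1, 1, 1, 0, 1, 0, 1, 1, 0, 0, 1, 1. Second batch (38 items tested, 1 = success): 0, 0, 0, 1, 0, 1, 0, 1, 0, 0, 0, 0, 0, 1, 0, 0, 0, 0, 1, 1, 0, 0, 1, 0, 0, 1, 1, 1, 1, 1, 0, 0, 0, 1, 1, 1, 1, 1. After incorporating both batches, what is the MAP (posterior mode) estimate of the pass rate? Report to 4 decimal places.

The Beta prior is conjugate to a Binomial/Bernoulli likelihood; the update adds successes to α and failures to β.
After batch 1: Beta(7.91+16, 11.66+19) = Beta(23.91, 30.66).
After batch 2: Beta(23.91+17, 30.66+21) = Beta(40.91, 51.66).
Mode of Beta(a,b) for a,b>1 is (a−1)/(a+b−2) = 39.91/90.57 = 0.4407.

0.4407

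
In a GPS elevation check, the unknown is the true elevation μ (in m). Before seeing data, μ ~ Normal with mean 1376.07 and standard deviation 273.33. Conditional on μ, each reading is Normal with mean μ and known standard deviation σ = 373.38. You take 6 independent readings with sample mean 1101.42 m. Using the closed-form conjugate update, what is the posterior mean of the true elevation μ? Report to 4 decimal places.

For Normal data with known variance σ², a Normal(μ₀, σ₀²) prior on μ is conjugate. Posterior precision = 1/σ₀² + n/σ²; posterior mean is the precision-weighted average of μ₀ and x̄.
n·x̄ = 6·1101.42 = 6608.52.
σ₀² = 273.33² = 74709.2889, σ² = 373.38² = 139412.6244; σ² + n·σ₀² = 139412.6244 + 6·74709.2889 = 587668.3578.
Posterior mean = (μ₀/σ₀² + n·x̄/σ²)/(1/σ₀² + n/σ²) = (σ²·μ₀ + σ₀²·n·x̄)/(σ² + n·σ₀²) = (139412.6244·1376.07 + 74709.2889·6608.52)/587668.3578 = 685559359.939536/587668.3578 = 1166.5752.

1166.5752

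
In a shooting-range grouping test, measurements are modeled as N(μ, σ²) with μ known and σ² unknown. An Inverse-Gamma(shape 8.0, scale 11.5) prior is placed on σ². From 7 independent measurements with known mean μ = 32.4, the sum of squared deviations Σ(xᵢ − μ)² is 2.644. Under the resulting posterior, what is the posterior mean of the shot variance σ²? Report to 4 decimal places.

With known mean μ and an Inverse-Gamma(α, β) prior on σ², the Normal likelihood is conjugate: posterior is Inv-Gamma(α + n/2, β + Σ(xᵢ−μ)²/2).
Posterior: Inv-Gamma(8.0 + 7/2, 11.5 + 2.644/2) = Inv-Gamma(11.50, 12.8220).
E[σ²|data] = β/(α−1) = 12.8220/10.50 = 1.2211.

1.2211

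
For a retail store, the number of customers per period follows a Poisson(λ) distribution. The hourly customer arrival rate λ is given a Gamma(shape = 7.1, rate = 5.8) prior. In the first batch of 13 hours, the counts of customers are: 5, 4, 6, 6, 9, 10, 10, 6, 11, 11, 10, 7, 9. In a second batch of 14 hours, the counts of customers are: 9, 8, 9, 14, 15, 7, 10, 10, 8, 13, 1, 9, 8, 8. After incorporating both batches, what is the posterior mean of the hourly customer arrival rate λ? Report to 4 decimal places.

With a Gamma(shape α, rate β) prior, the Poisson likelihood is conjugate: the posterior is Gamma(α + ΣXᵢ, β + n).
Batch 1: sum of counts S = 104 over n = 13 hours.
After batch 1: Gamma(α+S, β+n) = Gamma(7.1+104, 5.8+13) = Gamma(111.1, 18.8).
Batch 2: sum of counts S = 129 over n = 14 hours.
After batch 2: Gamma(α+S, β+n) = Gamma(111.1+129, 18.8+14) = Gamma(240.1, 32.8).
Posterior mean = α/β = 240.1/32.8 = 7.3201.

7.3201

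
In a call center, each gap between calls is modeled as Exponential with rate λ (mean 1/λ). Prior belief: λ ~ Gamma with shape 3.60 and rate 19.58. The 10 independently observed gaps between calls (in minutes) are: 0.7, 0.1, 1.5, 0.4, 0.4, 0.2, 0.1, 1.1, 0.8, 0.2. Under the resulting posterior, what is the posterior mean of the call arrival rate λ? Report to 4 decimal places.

With a Gamma(shape α, rate β) prior on the exponential rate λ, the posterior after n observations with total T = Σxᵢ is Gamma(α+n, β+T).
Sum of observations T = 5.5 minutes; n = 10.
Posterior: Gamma(3.60+10, 19.58+5.5) = Gamma(13.60, 25.08).
Posterior mean of λ = α/β = 13.60/25.08 = 0.5423.

0.5423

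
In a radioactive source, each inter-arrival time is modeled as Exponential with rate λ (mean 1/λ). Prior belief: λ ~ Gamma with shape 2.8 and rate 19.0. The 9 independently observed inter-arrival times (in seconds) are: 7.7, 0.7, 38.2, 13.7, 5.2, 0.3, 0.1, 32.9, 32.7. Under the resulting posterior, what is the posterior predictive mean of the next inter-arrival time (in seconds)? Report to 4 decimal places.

13.9352

With a Gamma(shape α, rate β) prior on the exponential rate λ, the posterior after n observations with total T = Σxᵢ is Gamma(α+n, β+T).
Sum of observations T = 131.5 seconds; n = 9.
Posterior: Gamma(2.8+9, 19.0+131.5) = Gamma(11.8, 150.5).
The predictive distribution for the next observation is Lomax; its mean is β/(α−1) = 150.5/10.8 = 13.9352.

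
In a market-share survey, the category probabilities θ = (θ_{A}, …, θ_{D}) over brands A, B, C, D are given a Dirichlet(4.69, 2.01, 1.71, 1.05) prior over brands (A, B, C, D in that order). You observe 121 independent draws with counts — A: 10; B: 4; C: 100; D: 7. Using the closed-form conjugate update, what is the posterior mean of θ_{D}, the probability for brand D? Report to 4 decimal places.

0.0617

The Dirichlet prior is conjugate to the Multinomial likelihood: each posterior αⱼ = prior αⱼ + observed count nⱼ.
Posterior concentration: (14.69, 6.01, 101.71, 8.05), total = 130.46.
E[θ_{D}|data] = α_{D}/Σα = 8.05/130.46 = 0.0617.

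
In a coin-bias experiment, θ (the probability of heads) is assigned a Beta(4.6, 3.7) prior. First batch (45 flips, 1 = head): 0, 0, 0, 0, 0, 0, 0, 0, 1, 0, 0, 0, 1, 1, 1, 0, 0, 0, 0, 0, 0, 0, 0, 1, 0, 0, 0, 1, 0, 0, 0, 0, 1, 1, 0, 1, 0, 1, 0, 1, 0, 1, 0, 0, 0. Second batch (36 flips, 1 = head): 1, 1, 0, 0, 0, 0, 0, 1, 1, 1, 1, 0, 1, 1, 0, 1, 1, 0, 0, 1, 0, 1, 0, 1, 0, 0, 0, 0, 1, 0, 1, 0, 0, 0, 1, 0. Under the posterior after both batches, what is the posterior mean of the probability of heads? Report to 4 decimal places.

0.3651

The Beta prior is conjugate to a Binomial/Bernoulli likelihood; the update adds successes to α and failures to β.
After batch 1: Beta(4.6+12, 3.7+33) = Beta(16.6, 36.7).
After batch 2: Beta(16.6+16, 36.7+20) = Beta(32.6, 56.7).
Posterior mean = α/(α+β) = 32.6/89.3 = 0.3651.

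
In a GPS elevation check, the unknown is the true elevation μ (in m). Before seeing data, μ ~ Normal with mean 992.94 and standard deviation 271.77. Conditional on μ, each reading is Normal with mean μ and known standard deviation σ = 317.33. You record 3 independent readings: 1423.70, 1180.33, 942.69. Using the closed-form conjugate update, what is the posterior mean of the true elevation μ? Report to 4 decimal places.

For Normal data with known variance σ², a Normal(μ₀, σ₀²) prior on μ is conjugate. Posterior precision = 1/σ₀² + n/σ²; posterior mean is the precision-weighted average of μ₀ and x̄.
Σxᵢ = 1423.70 + 1180.33 + 942.69 = 3546.72, so n·x̄ = 3546.72.
σ₀² = 271.77² = 73858.9329, σ² = 317.33² = 100698.3289; σ² + n·σ₀² = 100698.3289 + 3·73858.9329 = 322275.1276.
Posterior mean = (μ₀/σ₀² + n·x̄/σ²)/(1/σ₀² + n/σ²) = (σ²·μ₀ + σ₀²·n·x̄)/(σ² + n·σ₀²) = (100698.3289·992.94 + 73858.9329·3546.72)/322275.1276 = 361944353.193054/322275.1276 = 1123.0912.

1123.0912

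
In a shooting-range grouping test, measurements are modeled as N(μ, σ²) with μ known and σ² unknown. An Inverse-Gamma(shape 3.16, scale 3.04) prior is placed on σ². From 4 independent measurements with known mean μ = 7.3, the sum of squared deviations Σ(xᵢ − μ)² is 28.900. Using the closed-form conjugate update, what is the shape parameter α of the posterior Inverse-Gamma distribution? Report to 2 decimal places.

5.16

With known mean μ and an Inverse-Gamma(α, β) prior on σ², the Normal likelihood is conjugate: posterior is Inv-Gamma(α + n/2, β + Σ(xᵢ−μ)²/2).
Posterior: Inv-Gamma(3.16 + 4/2, 3.04 + 28.900/2) = Inv-Gamma(5.16, 17.4900).
Posterior α = 5.16.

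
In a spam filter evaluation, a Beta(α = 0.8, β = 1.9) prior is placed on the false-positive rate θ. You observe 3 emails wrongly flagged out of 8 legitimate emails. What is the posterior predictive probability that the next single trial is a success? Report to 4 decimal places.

The Beta prior is conjugate to a Binomial/Bernoulli likelihood; the update adds successes to α and failures to β.
Posterior: Beta(α+k, β+n−k) = Beta(0.8+3, 1.9+5) = Beta(3.8, 6.9).
For a single future Bernoulli trial, P(success | data) = α/(α+β) = 0.3551.

0.3551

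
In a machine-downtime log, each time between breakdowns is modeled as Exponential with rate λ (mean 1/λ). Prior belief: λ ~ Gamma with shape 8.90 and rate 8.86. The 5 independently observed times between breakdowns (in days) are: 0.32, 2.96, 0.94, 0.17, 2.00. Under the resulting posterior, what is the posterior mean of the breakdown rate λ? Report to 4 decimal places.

With a Gamma(shape α, rate β) prior on the exponential rate λ, the posterior after n observations with total T = Σxᵢ is Gamma(α+n, β+T).
Sum of observations T = 6.39 days; n = 5.
Posterior: Gamma(8.90+5, 8.86+6.39) = Gamma(13.90, 15.25).
Posterior mean of λ = α/β = 13.90/15.25 = 0.9115.

0.9115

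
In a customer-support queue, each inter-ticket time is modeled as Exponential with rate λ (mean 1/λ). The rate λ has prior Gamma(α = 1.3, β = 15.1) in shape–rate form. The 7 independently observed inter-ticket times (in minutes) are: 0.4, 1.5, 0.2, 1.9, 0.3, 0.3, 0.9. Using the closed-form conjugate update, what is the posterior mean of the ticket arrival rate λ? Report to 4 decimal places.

With a Gamma(shape α, rate β) prior on the exponential rate λ, the posterior after n observations with total T = Σxᵢ is Gamma(α+n, β+T).
Sum of observations T = 5.5 minutes; n = 7.
Posterior: Gamma(1.3+7, 15.1+5.5) = Gamma(8.3, 20.6).
Posterior mean of λ = α/β = 8.3/20.6 = 0.4029.

0.4029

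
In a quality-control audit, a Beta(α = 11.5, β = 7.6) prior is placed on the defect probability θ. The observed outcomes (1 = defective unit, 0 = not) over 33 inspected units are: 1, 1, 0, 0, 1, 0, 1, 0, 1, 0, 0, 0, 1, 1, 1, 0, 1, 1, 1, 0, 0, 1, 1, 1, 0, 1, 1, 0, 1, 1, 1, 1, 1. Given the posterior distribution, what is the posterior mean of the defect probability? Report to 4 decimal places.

The Beta prior is conjugate to a Binomial/Bernoulli likelihood; the update adds successes to α and failures to β.
Posterior: Beta(α+k, β+n−k) = Beta(11.5+21, 7.6+12) = Beta(32.5, 19.6).
Posterior mean = α/(α+β) = 32.5/52.1 = 0.6238.

0.6238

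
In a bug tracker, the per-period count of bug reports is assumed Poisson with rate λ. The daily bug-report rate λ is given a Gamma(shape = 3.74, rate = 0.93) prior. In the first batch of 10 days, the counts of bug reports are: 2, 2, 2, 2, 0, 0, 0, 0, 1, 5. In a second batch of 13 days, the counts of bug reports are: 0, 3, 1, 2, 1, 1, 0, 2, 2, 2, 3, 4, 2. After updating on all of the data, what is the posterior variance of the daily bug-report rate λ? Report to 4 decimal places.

With a Gamma(shape α, rate β) prior, the Poisson likelihood is conjugate: the posterior is Gamma(α + ΣXᵢ, β + n).
Batch 1: sum of counts S = 14 over n = 10 days.
After batch 1: Gamma(α+S, β+n) = Gamma(3.74+14, 0.93+10) = Gamma(17.74, 10.93).
Batch 2: sum of counts S = 23 over n = 13 days.
After batch 2: Gamma(α+S, β+n) = Gamma(17.74+23, 10.93+13) = Gamma(40.74, 23.93).
Var = α/β² = 40.74/23.93² = 0.0711.

0.0711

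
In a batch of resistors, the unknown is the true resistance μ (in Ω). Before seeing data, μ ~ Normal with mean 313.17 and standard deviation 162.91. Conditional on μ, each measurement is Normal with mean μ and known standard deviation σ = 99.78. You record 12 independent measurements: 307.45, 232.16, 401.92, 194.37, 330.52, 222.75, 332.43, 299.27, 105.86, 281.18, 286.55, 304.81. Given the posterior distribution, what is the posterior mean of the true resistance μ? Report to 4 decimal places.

For Normal data with known variance σ², a Normal(μ₀, σ₀²) prior on μ is conjugate. Posterior precision = 1/σ₀² + n/σ²; posterior mean is the precision-weighted average of μ₀ and x̄.
Σxᵢ = 307.45 + 232.16 + 401.92 + 194.37 + 330.52 + 222.75 + 332.43 + 299.27 + 105.86 + 281.18 + 286.55 + 304.81 = 3299.27, so n·x̄ = 3299.27.
σ₀² = 162.91² = 26539.6681, σ² = 99.78² = 9956.0484; σ² + n·σ₀² = 9956.0484 + 12·26539.6681 = 328432.0656.
Posterior mean = (μ₀/σ₀² + n·x̄/σ²)/(1/σ₀² + n/σ²) = (σ²·μ₀ + σ₀²·n·x̄)/(σ² + n·σ₀²) = (9956.0484·313.17 + 26539.6681·3299.27)/328432.0656 = 90679466.449715/328432.0656 = 276.0981.

276.0981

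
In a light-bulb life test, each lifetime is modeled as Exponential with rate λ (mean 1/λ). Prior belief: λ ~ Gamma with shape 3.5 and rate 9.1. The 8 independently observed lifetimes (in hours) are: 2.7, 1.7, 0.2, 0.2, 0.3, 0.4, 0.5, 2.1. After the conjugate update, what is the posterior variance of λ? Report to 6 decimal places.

0.038872

With a Gamma(shape α, rate β) prior on the exponential rate λ, the posterior after n observations with total T = Σxᵢ is Gamma(α+n, β+T).
Sum of observations T = 8.1 hours; n = 8.
Posterior: Gamma(3.5+8, 9.1+8.1) = Gamma(11.5, 17.2).
Var = α/β² = 0.038872.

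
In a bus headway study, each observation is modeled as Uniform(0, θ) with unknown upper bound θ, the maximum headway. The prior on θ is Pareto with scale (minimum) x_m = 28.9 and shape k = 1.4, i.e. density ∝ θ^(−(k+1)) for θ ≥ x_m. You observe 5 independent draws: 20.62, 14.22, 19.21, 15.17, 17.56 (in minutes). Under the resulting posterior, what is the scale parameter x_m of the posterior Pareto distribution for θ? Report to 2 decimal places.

A Pareto(scale x_m, shape k) prior on the upper bound θ of Uniform(0, θ) is conjugate: posterior is Pareto(max(x_m, max xᵢ), k + n).
Sample maximum = 20.62; prior scale x_m = 28.9 → posterior scale = max = 28.90.
Posterior shape = 1.4 + 5 = 6.4.
Posterior scale x_m = 28.90.

28.90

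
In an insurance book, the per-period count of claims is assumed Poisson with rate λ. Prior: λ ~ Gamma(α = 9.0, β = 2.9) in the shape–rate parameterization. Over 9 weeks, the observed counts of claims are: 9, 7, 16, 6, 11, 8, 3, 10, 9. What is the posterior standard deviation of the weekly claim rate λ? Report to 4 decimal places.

With a Gamma(shape α, rate β) prior, the Poisson likelihood is conjugate: the posterior is Gamma(α + ΣXᵢ, β + n).
Sum of counts S = 79 over n = 9 weeks.
Posterior: Gamma(α+S, β+n) = Gamma(9.0+79, 2.9+9) = Gamma(88.0, 11.9).
SD = √α/β = √88.0/11.9 = 0.7883.

0.7883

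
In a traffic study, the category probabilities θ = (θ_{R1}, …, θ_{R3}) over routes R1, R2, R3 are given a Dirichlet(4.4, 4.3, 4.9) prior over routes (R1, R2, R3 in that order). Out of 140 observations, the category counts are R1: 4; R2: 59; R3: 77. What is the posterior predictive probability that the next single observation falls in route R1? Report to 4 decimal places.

The Dirichlet prior is conjugate to the Multinomial likelihood: each posterior αⱼ = prior αⱼ + observed count nⱼ.
Posterior concentration: (8.4, 63.3, 81.9), total = 153.6.
P(next = R1 | data) = α_{R1}/Σα = 0.0547.

0.0547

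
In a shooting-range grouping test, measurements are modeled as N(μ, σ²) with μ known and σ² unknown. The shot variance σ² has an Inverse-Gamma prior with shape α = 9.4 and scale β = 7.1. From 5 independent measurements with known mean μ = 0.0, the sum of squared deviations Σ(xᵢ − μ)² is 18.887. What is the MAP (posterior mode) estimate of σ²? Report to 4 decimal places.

1.2824

With known mean μ and an Inverse-Gamma(α, β) prior on σ², the Normal likelihood is conjugate: posterior is Inv-Gamma(α + n/2, β + Σ(xᵢ−μ)²/2).
Posterior: Inv-Gamma(9.4 + 5/2, 7.1 + 18.887/2) = Inv-Gamma(11.90, 16.5435).
Mode = β/(α+1) = 16.5435/12.90 = 1.2824.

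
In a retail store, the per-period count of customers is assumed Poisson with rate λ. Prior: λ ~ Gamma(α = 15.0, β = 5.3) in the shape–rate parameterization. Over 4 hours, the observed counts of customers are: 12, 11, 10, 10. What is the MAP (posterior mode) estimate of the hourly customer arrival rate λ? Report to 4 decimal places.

With a Gamma(shape α, rate β) prior, the Poisson likelihood is conjugate: the posterior is Gamma(α + ΣXᵢ, β + n).
Sum of counts S = 43 over n = 4 hours.
Posterior: Gamma(α+S, β+n) = Gamma(15.0+43, 5.3+4) = Gamma(58.0, 9.3).
Mode of Gamma(α,β) for α≥1 is (α−1)/β = 57.0/9.3 = 6.1290.

6.1290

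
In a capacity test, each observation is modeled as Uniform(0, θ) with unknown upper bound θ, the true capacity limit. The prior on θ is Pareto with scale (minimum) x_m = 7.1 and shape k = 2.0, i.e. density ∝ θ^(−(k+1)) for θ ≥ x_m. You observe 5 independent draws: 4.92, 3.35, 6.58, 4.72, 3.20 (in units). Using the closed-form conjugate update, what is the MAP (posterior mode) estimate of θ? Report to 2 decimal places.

A Pareto(scale x_m, shape k) prior on the upper bound θ of Uniform(0, θ) is conjugate: posterior is Pareto(max(x_m, max xᵢ), k + n).
Sample maximum = 6.58; prior scale x_m = 7.1 → posterior scale = max = 7.10.
Posterior shape = 2.0 + 5 = 7.0.
The Pareto density is decreasing on [x_m, ∞), so the mode is x_m = 7.10.

7.10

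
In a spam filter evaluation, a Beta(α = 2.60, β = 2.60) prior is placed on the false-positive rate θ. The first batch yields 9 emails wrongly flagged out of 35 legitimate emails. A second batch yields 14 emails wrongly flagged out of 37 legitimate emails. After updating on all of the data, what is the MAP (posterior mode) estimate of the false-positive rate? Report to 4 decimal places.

0.3271

The Beta prior is conjugate to a Binomial/Bernoulli likelihood; the update adds successes to α and failures to β.
After batch 1: Beta(2.60+9, 2.60+26) = Beta(11.60, 28.60).
After batch 2: Beta(11.60+14, 28.60+23) = Beta(25.60, 51.60).
Mode of Beta(a,b) for a,b>1 is (a−1)/(a+b−2) = 24.60/75.20 = 0.3271.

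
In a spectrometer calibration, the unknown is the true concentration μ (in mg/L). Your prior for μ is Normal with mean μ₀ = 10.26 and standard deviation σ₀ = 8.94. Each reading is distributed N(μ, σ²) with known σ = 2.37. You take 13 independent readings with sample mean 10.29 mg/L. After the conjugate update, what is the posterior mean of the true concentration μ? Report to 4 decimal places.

For Normal data with known variance σ², a Normal(μ₀, σ₀²) prior on μ is conjugate. Posterior precision = 1/σ₀² + n/σ²; posterior mean is the precision-weighted average of μ₀ and x̄.
n·x̄ = 13·10.29 = 133.77.
σ₀² = 8.94² = 79.9236, σ² = 2.37² = 5.6169; σ² + n·σ₀² = 5.6169 + 13·79.9236 = 1044.6237.
Posterior mean = (μ₀/σ₀² + n·x̄/σ²)/(1/σ₀² + n/σ²) = (σ²·μ₀ + σ₀²·n·x̄)/(σ² + n·σ₀²) = (5.6169·10.26 + 79.9236·133.77)/1044.6237 = 10749.009366/1044.6237 = 10.2898.

10.2898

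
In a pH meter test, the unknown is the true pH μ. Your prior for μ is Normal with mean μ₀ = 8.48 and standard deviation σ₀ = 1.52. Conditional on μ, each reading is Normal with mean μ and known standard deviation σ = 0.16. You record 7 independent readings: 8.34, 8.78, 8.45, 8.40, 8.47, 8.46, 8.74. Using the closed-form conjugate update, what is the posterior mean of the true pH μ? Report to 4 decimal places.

8.5199

For Normal data with known variance σ², a Normal(μ₀, σ₀²) prior on μ is conjugate. Posterior precision = 1/σ₀² + n/σ²; posterior mean is the precision-weighted average of μ₀ and x̄.
Σxᵢ = 8.34 + 8.78 + 8.45 + 8.40 + 8.47 + 8.46 + 8.74 = 59.64, so n·x̄ = 59.64.
σ₀² = 1.52² = 2.3104, σ² = 0.16² = 0.0256; σ² + n·σ₀² = 0.0256 + 7·2.3104 = 16.1984.
Posterior mean = (μ₀/σ₀² + n·x̄/σ²)/(1/σ₀² + n/σ²) = (σ²·μ₀ + σ₀²·n·x̄)/(σ² + n·σ₀²) = (0.0256·8.48 + 2.3104·59.64)/16.1984 = 138.009344/16.1984 = 8.5199.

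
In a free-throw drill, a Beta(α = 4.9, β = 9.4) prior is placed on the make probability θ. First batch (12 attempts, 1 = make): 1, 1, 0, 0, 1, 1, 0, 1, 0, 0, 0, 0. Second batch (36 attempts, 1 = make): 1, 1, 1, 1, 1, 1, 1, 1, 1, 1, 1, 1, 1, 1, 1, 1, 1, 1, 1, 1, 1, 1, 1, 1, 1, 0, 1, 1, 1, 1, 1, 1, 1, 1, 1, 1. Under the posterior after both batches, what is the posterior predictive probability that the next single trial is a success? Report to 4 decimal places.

The Beta prior is conjugate to a Binomial/Bernoulli likelihood; the update adds successes to α and failures to β.
After batch 1: Beta(4.9+5, 9.4+7) = Beta(9.9, 16.4).
After batch 2: Beta(9.9+35, 16.4+1) = Beta(44.9, 17.4).
For a single future Bernoulli trial, P(success | data) = α/(α+β) = 0.7207.

0.7207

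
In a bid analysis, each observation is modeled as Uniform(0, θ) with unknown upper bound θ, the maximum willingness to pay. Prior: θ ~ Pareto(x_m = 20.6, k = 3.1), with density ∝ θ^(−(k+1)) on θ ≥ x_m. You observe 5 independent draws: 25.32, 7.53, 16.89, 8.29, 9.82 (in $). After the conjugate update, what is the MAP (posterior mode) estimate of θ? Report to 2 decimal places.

25.32

A Pareto(scale x_m, shape k) prior on the upper bound θ of Uniform(0, θ) is conjugate: posterior is Pareto(max(x_m, max xᵢ), k + n).
Sample maximum = 25.32; prior scale x_m = 20.6 → posterior scale = max = 25.32.
Posterior shape = 3.1 + 5 = 8.1.
The Pareto density is decreasing on [x_m, ∞), so the mode is x_m = 25.32.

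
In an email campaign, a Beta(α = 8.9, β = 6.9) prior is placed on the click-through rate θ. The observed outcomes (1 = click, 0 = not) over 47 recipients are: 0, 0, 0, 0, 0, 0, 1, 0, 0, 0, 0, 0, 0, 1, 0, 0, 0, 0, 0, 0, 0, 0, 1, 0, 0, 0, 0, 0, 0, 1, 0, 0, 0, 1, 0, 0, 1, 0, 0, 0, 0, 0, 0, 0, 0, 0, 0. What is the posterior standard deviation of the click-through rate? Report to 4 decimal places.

0.0533

The Beta prior is conjugate to a Binomial/Bernoulli likelihood; the update adds successes to α and failures to β.
Posterior: Beta(α+k, β+n−k) = Beta(8.9+6, 6.9+41) = Beta(14.9, 47.9).
Var = αβ/((α+β)²(α+β+1)) = 14.9·47.9/(62.8²·63.8) = 0.00283649; SD = √0.00283649 = 0.0533.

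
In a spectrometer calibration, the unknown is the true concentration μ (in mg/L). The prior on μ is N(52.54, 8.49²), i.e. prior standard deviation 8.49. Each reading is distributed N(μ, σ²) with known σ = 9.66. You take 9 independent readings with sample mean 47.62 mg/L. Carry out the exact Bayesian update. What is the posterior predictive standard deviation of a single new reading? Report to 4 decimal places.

10.1183

For Normal data with known variance σ², a Normal(μ₀, σ₀²) prior on μ is conjugate. Posterior precision = 1/σ₀² + n/σ²; posterior mean is the precision-weighted average of μ₀ and x̄.
σ₀² = 8.49² = 72.0801, σ² = 9.66² = 93.3156; σ² + n·σ₀² = 93.3156 + 9·72.0801 = 742.0365.
Posterior precision = 1/σ₀² + n/σ² = 1/72.0801 + 9/93.3156 = (σ² + n·σ₀²)/(σ₀²σ²) = 742.0365/(72.0801·93.3156); posterior variance σₙ² = σ₀²σ²/(σ² + n·σ₀²) = 72.0801·93.3156/742.0365 = 9.064511.
Predictive variance for one new observation = σₙ² + σ² = 72.0801·93.3156/742.0365 + 93.3156 = σ²·(σ₀² + 742.0365)/742.0365 = 93.3156·814.1166/742.0365 = 102.380111; SD = √(93.3156·814.1166/742.0365) = 10.1183.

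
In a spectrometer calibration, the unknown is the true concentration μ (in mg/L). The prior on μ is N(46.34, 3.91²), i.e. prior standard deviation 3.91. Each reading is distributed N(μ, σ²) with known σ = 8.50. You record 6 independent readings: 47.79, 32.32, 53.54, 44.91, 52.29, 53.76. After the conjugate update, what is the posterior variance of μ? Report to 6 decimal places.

For Normal data with known variance σ², a Normal(μ₀, σ₀²) prior on μ is conjugate. Posterior precision = 1/σ₀² + n/σ²; posterior mean is the precision-weighted average of μ₀ and x̄.
σ₀² = 3.91² = 15.2881, σ² = 8.50² = 72.25; σ² + n·σ₀² = 72.25 + 6·15.2881 = 163.9786.
Posterior precision = 1/σ₀² + n/σ² = 1/15.2881 + 6/72.25 = (σ² + n·σ₀²)/(σ₀²σ²) = 163.9786/(15.2881·72.25); posterior variance σₙ² = σ₀²σ²/(σ² + n·σ₀²) = 15.2881·72.25/163.9786 = 6.736033.

6.736033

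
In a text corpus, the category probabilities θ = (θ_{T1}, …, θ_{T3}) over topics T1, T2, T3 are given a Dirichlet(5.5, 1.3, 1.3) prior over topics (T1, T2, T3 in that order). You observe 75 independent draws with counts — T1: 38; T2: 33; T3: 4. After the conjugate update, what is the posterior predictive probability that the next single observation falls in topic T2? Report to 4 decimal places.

The Dirichlet prior is conjugate to the Multinomial likelihood: each posterior αⱼ = prior αⱼ + observed count nⱼ.
Posterior concentration: (43.5, 34.3, 5.3), total = 83.1.
P(next = T2 | data) = α_{T2}/Σα = 0.4128.

0.4128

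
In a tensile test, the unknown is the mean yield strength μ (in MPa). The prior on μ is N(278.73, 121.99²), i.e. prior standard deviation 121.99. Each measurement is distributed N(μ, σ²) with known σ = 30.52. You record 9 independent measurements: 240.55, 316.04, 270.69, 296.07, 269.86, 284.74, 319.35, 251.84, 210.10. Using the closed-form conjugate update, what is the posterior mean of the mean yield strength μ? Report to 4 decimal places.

273.2867

For Normal data with known variance σ², a Normal(μ₀, σ₀²) prior on μ is conjugate. Posterior precision = 1/σ₀² + n/σ²; posterior mean is the precision-weighted average of μ₀ and x̄.
Σxᵢ = 240.55 + 316.04 + 270.69 + 296.07 + 269.86 + 284.74 + 319.35 + 251.84 + 210.10 = 2459.24, so n·x̄ = 2459.24.
σ₀² = 121.99² = 14881.5601, σ² = 30.52² = 931.4704; σ² + n·σ₀² = 931.4704 + 9·14881.5601 = 134865.5113.
Posterior mean = (μ₀/σ₀² + n·x̄/σ²)/(1/σ₀² + n/σ²) = (σ²·μ₀ + σ₀²·n·x̄)/(σ² + n·σ₀²) = (931.4704·278.73 + 14881.5601·2459.24)/134865.5113 = 36856956.604916/134865.5113 = 273.2867.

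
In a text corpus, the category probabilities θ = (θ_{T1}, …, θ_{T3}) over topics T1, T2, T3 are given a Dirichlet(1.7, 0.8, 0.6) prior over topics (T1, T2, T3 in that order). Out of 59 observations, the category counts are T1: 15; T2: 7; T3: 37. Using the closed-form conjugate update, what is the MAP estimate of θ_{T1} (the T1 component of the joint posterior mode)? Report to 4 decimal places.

The Dirichlet prior is conjugate to the Multinomial likelihood: each posterior αⱼ = prior αⱼ + observed count nⱼ.
Posterior concentration: (16.7, 7.8, 37.6), total = 62.1.
Joint mode component: (α_{T1}−1)/(Σα−K) = 15.7/59.1 = 0.2657.

0.2657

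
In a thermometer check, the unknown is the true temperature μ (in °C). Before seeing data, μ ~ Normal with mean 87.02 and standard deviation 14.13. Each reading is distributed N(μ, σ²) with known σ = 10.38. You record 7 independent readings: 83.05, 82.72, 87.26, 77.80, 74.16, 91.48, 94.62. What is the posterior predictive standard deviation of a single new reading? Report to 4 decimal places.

For Normal data with known variance σ², a Normal(μ₀, σ₀²) prior on μ is conjugate. Posterior precision = 1/σ₀² + n/σ²; posterior mean is the precision-weighted average of μ₀ and x̄.
σ₀² = 14.13² = 199.6569, σ² = 10.38² = 107.7444; σ² + n·σ₀² = 107.7444 + 7·199.6569 = 1505.3427.
Posterior precision = 1/σ₀² + n/σ² = 1/199.6569 + 7/107.7444 = (σ² + n·σ₀²)/(σ₀²σ²) = 1505.3427/(199.6569·107.7444); posterior variance σₙ² = σ₀²σ²/(σ² + n·σ₀²) = 199.6569·107.7444/1505.3427 = 14.290376.
Predictive variance for one new observation = σₙ² + σ² = 199.6569·107.7444/1505.3427 + 107.7444 = σ²·(σ₀² + 1505.3427)/1505.3427 = 107.7444·1704.9996/1505.3427 = 122.034776; SD = √(107.7444·1704.9996/1505.3427) = 11.0469.

11.0469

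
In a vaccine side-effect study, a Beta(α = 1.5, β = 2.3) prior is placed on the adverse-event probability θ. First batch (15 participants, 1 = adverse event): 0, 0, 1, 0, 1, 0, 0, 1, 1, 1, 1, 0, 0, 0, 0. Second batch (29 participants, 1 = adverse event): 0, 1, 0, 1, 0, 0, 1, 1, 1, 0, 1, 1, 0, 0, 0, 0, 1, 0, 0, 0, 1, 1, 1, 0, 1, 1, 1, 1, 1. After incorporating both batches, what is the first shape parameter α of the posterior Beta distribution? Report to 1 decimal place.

23.5

The Beta prior is conjugate to a Binomial/Bernoulli likelihood; the update adds successes to α and failures to β.
After batch 1: Beta(1.5+6, 2.3+9) = Beta(7.5, 11.3).
After batch 2: Beta(7.5+16, 11.3+13) = Beta(23.5, 24.3).
Posterior α = 23.5.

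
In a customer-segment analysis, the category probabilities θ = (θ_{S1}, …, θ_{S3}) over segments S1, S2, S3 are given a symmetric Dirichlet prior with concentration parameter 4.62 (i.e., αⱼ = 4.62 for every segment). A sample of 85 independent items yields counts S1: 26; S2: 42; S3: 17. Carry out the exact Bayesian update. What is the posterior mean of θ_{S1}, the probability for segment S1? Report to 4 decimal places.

The Dirichlet prior is conjugate to the Multinomial likelihood: each posterior αⱼ = prior αⱼ + observed count nⱼ.
Posterior concentration: (30.62, 46.62, 21.62), total = 98.86.
E[θ_{S1}|data] = α_{S1}/Σα = 30.62/98.86 = 0.3097.

0.3097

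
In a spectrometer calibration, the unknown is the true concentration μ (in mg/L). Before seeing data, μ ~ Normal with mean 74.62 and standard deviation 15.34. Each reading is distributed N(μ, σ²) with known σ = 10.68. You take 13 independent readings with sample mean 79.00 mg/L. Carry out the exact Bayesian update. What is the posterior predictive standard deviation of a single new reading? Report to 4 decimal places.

For Normal data with known variance σ², a Normal(μ₀, σ₀²) prior on μ is conjugate. Posterior precision = 1/σ₀² + n/σ²; posterior mean is the precision-weighted average of μ₀ and x̄.
σ₀² = 15.34² = 235.3156, σ² = 10.68² = 114.0624; σ² + n·σ₀² = 114.0624 + 13·235.3156 = 3173.1652.
Posterior precision = 1/σ₀² + n/σ² = 1/235.3156 + 13/114.0624 = (σ² + n·σ₀²)/(σ₀²σ²) = 3173.1652/(235.3156·114.0624); posterior variance σₙ² = σ₀²σ²/(σ² + n·σ₀²) = 235.3156·114.0624/3173.1652 = 8.458640.
Predictive variance for one new observation = σₙ² + σ² = 235.3156·114.0624/3173.1652 + 114.0624 = σ²·(σ₀² + 3173.1652)/3173.1652 = 114.0624·3408.4808/3173.1652 = 122.521040; SD = √(114.0624·3408.4808/3173.1652) = 11.0689.

11.0689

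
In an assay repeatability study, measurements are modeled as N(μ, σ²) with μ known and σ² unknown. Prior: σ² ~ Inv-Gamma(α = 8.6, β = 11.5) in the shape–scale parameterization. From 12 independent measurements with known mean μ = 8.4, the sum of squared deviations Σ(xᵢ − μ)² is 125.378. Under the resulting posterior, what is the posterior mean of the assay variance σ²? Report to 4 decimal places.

5.4551

With known mean μ and an Inverse-Gamma(α, β) prior on σ², the Normal likelihood is conjugate: posterior is Inv-Gamma(α + n/2, β + Σ(xᵢ−μ)²/2).
Posterior: Inv-Gamma(8.6 + 12/2, 11.5 + 125.378/2) = Inv-Gamma(14.60, 74.1890).
E[σ²|data] = β/(α−1) = 74.1890/13.60 = 5.4551.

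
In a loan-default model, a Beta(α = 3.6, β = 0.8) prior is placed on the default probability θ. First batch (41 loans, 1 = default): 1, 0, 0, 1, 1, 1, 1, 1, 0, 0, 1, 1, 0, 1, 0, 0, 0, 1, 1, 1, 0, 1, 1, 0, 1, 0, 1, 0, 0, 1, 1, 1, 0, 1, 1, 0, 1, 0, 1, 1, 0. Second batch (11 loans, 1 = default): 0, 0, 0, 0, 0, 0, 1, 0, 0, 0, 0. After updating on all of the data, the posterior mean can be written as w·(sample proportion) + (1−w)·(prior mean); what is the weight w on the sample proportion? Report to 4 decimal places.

The Beta prior is conjugate to a Binomial/Bernoulli likelihood; the update adds successes to α and failures to β.
Total number of loans: n = 41 + 11 = 52.
Posterior mean = (α₀+k)/(α₀+β₀+n) = [n/(α₀+β₀+n)]·(k/n) + [(α₀+β₀)/(α₀+β₀+n)]·α₀/(α₀+β₀), so only n and the prior enter the weight.
The weight on the data is w = n/(α₀+β₀+n) = 52/(3.6+0.8+52) = 52/56.4 = 0.9220.

0.9220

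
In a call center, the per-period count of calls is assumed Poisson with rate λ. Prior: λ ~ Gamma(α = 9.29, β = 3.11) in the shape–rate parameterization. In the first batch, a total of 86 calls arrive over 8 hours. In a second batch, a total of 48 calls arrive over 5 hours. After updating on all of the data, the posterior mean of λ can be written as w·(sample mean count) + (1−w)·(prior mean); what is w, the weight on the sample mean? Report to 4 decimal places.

With a Gamma(shape α, rate β) prior, the Poisson likelihood is conjugate: the posterior is Gamma(α + ΣXᵢ, β + n).
Total number of hours: n = 8 + 5 = 13.
Posterior mean = (α₀+S)/(β₀+n) = [n/(β₀+n)]·(S/n) + [β₀/(β₀+n)]·(α₀/β₀), so only n and β₀ enter the weight.
Weight on data w = n/(β₀+n) = 13/(3.11+13) = 13/16.11 = 0.8070.

0.8070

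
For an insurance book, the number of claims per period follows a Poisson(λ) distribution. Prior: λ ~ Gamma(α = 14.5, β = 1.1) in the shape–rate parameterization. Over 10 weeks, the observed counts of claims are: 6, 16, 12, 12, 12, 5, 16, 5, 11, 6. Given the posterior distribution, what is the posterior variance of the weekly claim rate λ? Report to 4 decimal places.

0.9374

With a Gamma(shape α, rate β) prior, the Poisson likelihood is conjugate: the posterior is Gamma(α + ΣXᵢ, β + n).
Sum of counts S = 101 over n = 10 weeks.
Posterior: Gamma(α+S, β+n) = Gamma(14.5+101, 1.1+10) = Gamma(115.5, 11.1).
Var = α/β² = 115.5/11.1² = 0.9374.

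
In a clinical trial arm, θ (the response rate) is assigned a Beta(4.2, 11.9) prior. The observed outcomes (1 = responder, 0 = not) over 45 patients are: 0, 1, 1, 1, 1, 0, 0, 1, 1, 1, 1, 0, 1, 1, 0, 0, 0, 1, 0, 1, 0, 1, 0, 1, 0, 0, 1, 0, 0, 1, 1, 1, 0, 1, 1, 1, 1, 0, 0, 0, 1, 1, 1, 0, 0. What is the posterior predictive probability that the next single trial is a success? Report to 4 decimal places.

0.4779

The Beta prior is conjugate to a Binomial/Bernoulli likelihood; the update adds successes to α and failures to β.
Posterior: Beta(α+k, β+n−k) = Beta(4.2+25, 11.9+20) = Beta(29.2, 31.9).
For a single future Bernoulli trial, P(success | data) = α/(α+β) = 0.4779.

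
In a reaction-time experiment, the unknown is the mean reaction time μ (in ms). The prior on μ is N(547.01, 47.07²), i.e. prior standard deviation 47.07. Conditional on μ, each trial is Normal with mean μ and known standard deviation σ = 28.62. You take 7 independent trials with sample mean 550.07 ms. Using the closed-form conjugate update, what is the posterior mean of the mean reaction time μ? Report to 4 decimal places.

549.9165

For Normal data with known variance σ², a Normal(μ₀, σ₀²) prior on μ is conjugate. Posterior precision = 1/σ₀² + n/σ²; posterior mean is the precision-weighted average of μ₀ and x̄.
n·x̄ = 7·550.07 = 3850.49.
σ₀² = 47.07² = 2215.5849, σ² = 28.62² = 819.1044; σ² + n·σ₀² = 819.1044 + 7·2215.5849 = 16328.1987.
Posterior mean = (μ₀/σ₀² + n·x̄/σ²)/(1/σ₀² + n/σ²) = (σ²·μ₀ + σ₀²·n·x̄)/(σ² + n·σ₀²) = (819.1044·547.01 + 2215.5849·3850.49)/16328.1987 = 8979145.799445/16328.1987 = 549.9165.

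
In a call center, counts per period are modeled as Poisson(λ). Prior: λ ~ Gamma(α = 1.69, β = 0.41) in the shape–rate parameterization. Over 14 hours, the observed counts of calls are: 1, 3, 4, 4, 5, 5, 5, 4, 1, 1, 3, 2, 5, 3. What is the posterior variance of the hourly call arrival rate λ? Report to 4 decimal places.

With a Gamma(shape α, rate β) prior, the Poisson likelihood is conjugate: the posterior is Gamma(α + ΣXᵢ, β + n).
Sum of counts S = 46 over n = 14 hours.
Posterior: Gamma(α+S, β+n) = Gamma(1.69+46, 0.41+14) = Gamma(47.69, 14.41).
Var = α/β² = 47.69/14.41² = 0.2297.

0.2297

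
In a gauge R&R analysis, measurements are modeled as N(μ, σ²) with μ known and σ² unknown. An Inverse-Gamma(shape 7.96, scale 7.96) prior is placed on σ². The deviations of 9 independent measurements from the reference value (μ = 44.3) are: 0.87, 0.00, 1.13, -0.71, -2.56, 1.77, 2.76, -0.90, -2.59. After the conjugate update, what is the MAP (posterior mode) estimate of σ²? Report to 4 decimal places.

With known mean μ and an Inverse-Gamma(α, β) prior on σ², the Normal likelihood is conjugate: posterior is Inv-Gamma(α + n/2, β + Σ(xᵢ−μ)²/2).
Σ(xᵢ−μ)² = (0.87)² + (0.00)² + (1.13)² + (-0.71)² + (-2.56)² + (1.77)² + (2.76)² + (-0.90)² + (-2.59)² = 27.3601.
Posterior: Inv-Gamma(7.96 + 9/2, 7.96 + 27.3601/2) = Inv-Gamma(12.46, 21.64005).
Mode = β/(α+1) = 21.64005/13.46 = 1.6077.

1.6077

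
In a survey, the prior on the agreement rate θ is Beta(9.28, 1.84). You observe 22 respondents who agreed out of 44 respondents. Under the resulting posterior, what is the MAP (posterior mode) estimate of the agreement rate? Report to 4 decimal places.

0.5700

The Beta prior is conjugate to a Binomial/Bernoulli likelihood; the update adds successes to α and failures to β.
Posterior: Beta(α+k, β+n−k) = Beta(9.28+22, 1.84+22) = Beta(31.28, 23.84).
Mode of Beta(a,b) for a,b>1 is (a−1)/(a+b−2) = 30.28/53.12 = 0.5700.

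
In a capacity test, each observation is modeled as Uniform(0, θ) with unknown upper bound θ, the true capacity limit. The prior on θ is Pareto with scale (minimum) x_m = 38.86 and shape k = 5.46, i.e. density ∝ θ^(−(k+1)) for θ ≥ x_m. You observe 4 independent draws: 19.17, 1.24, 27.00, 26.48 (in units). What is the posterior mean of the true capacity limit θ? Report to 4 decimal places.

A Pareto(scale x_m, shape k) prior on the upper bound θ of Uniform(0, θ) is conjugate: posterior is Pareto(max(x_m, max xᵢ), k + n).
Sample maximum = 27.00; prior scale x_m = 38.86 → posterior scale = max = 38.86.
Posterior shape = 5.46 + 4 = 9.46.
E[θ|data] = k·x_m/(k−1) = 9.46·38.86/8.46 = 43.4534.

43.4534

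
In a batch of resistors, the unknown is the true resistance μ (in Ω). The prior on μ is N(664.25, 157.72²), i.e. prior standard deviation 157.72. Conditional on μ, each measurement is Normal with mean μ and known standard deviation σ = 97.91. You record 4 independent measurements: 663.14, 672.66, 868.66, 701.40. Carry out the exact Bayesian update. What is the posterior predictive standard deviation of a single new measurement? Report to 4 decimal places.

108.5005

For Normal data with known variance σ², a Normal(μ₀, σ₀²) prior on μ is conjugate. Posterior precision = 1/σ₀² + n/σ²; posterior mean is the precision-weighted average of μ₀ and x̄.
σ₀² = 157.72² = 24875.5984, σ² = 97.91² = 9586.3681; σ² + n·σ₀² = 9586.3681 + 4·24875.5984 = 109088.7617.
Posterior precision = 1/σ₀² + n/σ² = 1/24875.5984 + 4/9586.3681 = (σ² + n·σ₀²)/(σ₀²σ²) = 109088.7617/(24875.5984·9586.3681); posterior variance σₙ² = σ₀²σ²/(σ² + n·σ₀²) = 24875.5984·9586.3681/109088.7617 = 2185.987257.
Predictive variance for one new observation = σₙ² + σ² = 24875.5984·9586.3681/109088.7617 + 9586.3681 = σ²·(σ₀² + 109088.7617)/109088.7617 = 9586.3681·133964.3601/109088.7617 = 11772.355357; SD = √(9586.3681·133964.3601/109088.7617) = 108.5005.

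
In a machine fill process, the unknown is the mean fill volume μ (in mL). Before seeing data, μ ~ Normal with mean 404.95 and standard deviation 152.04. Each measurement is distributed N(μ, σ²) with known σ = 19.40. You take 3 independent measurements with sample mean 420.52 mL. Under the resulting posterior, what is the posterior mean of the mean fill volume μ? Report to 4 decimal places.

For Normal data with known variance σ², a Normal(μ₀, σ₀²) prior on μ is conjugate. Posterior precision = 1/σ₀² + n/σ²; posterior mean is the precision-weighted average of μ₀ and x̄.
n·x̄ = 3·420.52 = 1261.56.
σ₀² = 152.04² = 23116.1616, σ² = 19.40² = 376.36; σ² + n·σ₀² = 376.36 + 3·23116.1616 = 69724.8448.
Posterior mean = (μ₀/σ₀² + n·x̄/σ²)/(1/σ₀² + n/σ²) = (σ²·μ₀ + σ₀²·n·x̄)/(σ² + n·σ₀²) = (376.36·404.95 + 23116.1616·1261.56)/69724.8448 = 29314831.810096/69724.8448 = 420.4360.

420.4360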